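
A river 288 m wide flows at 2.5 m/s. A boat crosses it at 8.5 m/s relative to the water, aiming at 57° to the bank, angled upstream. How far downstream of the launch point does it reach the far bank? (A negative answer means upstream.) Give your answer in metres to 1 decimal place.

Perpendicular speed = 7.129 m/s; crossing time = 288 / 7.129 = 40.400 s.
Net downstream speed = -2.129 m/s.
Drift = -2.129 × 40.400 = -86.029 m (upstream).

-86.0 m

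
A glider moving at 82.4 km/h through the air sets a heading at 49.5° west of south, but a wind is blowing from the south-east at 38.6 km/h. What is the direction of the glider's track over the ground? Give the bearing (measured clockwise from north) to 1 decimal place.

Taking east as x and north as y: velocity relative to the air = (-62.657, -53.515) km/h; the air relative to ground = (-27.294, 27.294) km/h.
Velocity relative to ground = (-62.657, -53.515) + (-27.294, 27.294) = (-89.952, -26.220) km/h.
Bearing = atan2(-89.95, -26.22) = 253.75° clockwise from north.

253.7°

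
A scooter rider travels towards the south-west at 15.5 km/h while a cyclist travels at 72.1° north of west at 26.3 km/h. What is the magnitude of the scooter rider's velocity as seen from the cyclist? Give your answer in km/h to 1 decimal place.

36.1 km/h

Taking east as x and north as y: scooter rider velocity = (-10.960, -10.960) km/h; cyclist velocity = (-8.083, 25.027) km/h.
Velocity of scooter rider relative to cyclist = (-10.960, -10.960) − (-8.083, 25.027) = (-2.877, -35.987) km/h.
Magnitude = |(-2.877, -35.987)| = 36.102 km/h.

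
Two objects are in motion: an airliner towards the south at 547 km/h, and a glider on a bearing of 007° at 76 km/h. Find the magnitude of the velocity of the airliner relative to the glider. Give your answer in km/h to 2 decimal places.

622.50 km/h

Taking east as x and north as y: airliner velocity = (0.000, -547.000) km/h; glider velocity = (9.262, 75.434) km/h.
Velocity of airliner relative to glider = (0.000, -547.000) − (9.262, 75.434) = (-9.262, -622.434) km/h.
Magnitude = |(-9.262, -622.434)| = 622.502 km/h.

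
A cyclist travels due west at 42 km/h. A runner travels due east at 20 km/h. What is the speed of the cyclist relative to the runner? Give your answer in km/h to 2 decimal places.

Taking east as x and north as y: cyclist velocity = (-42.000, 0.000) km/h; runner velocity = (20.000, 0.000) km/h.
Velocity of cyclist relative to runner = (-42.000, 0.000) − (20.000, 0.000) = (-62.000, 0.000) km/h.
Magnitude = |(-62.000, 0.000)| = 62.000 km/h.

62.00 km/h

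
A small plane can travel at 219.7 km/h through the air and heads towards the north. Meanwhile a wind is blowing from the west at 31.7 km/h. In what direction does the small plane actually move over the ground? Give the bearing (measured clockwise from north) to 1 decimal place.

008.2°

Taking east as x and north as y: velocity relative to the air = (0.000, 219.700) km/h; the air relative to ground = (31.700, 0.000) km/h.
Velocity relative to ground = (0.000, 219.700) + (31.700, 0.000) = (31.700, 219.700) km/h.
Bearing = atan2(31.70, 219.70) = 8.21° clockwise from north.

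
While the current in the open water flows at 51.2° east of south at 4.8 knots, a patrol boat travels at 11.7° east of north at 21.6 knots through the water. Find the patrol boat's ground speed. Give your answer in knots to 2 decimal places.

Taking east as x and north as y: velocity relative to the water = (4.380, 21.151) knots; the water relative to ground = (3.741, -3.008) knots.
Velocity relative to ground = (4.380, 21.151) + (3.741, -3.008) = (8.121, 18.144) knots.
Speed = |(8.121, 18.144)| = 19.878 knots.

19.88 knots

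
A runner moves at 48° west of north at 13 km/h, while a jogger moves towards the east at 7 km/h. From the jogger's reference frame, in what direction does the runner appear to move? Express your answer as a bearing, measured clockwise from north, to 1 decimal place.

297.6°

Taking east as x and north as y: runner velocity = (-9.661, 8.699) km/h; jogger velocity = (7.000, 0.000) km/h.
Velocity of runner relative to jogger = (-9.661, 8.699) − (7.000, 0.000) = (-16.661, 8.699) km/h.
Bearing = atan2(-16.66, 8.70) = 297.57° clockwise from north.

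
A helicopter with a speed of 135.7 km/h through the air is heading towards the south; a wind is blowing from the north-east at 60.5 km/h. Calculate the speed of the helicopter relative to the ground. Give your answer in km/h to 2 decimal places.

183.54 km/h

Taking east as x and north as y: velocity relative to the air = (0.000, -135.700) km/h; the air relative to ground = (-42.780, -42.780) km/h.
Velocity relative to ground = (0.000, -135.700) + (-42.780, -42.780) = (-42.780, -178.480) km/h.
Speed = |(-42.780, -178.480)| = 183.535 km/h.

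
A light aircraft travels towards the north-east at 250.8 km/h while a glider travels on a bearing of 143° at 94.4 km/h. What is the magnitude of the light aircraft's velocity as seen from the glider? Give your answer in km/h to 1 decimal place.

Taking east as x and north as y: light aircraft velocity = (177.342, 177.342) km/h; glider velocity = (56.811, -75.391) km/h.
Velocity of light aircraft relative to glider = (177.342, 177.342) − (56.811, -75.391) = (120.531, 252.734) km/h.
Magnitude = |(120.531, 252.734)| = 280.004 km/h.

280.0 km/h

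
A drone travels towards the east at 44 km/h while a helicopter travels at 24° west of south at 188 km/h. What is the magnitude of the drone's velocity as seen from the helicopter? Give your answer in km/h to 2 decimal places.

209.78 km/h

Taking east as x and north as y: drone velocity = (44.000, 0.000) km/h; helicopter velocity = (-76.466, -171.747) km/h.
Velocity of drone relative to helicopter = (44.000, 0.000) − (-76.466, -171.747) = (120.466, 171.747) km/h.
Magnitude = |(120.466, 171.747)| = 209.783 km/h.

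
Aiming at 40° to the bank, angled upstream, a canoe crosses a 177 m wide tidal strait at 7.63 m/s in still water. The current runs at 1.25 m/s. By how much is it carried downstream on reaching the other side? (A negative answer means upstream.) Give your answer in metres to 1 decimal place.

Perpendicular speed = 4.904 m/s; crossing time = 177 / 4.904 = 36.090 s.
Net downstream speed = -4.595 m/s.
Drift = -4.595 × 36.090 = -165.828 m (upstream).

-165.8 m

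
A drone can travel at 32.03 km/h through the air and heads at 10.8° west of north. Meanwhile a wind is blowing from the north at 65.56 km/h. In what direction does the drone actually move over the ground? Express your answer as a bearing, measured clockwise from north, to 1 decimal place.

190.0°

Taking east as x and north as y: velocity relative to the air = (-6.002, 31.463) km/h; the air relative to ground = (0.000, -65.560) km/h.
Velocity relative to ground = (-6.002, 31.463) + (0.000, -65.560) = (-6.002, -34.097) km/h.
Bearing = atan2(-6.00, -34.10) = 189.98° clockwise from north.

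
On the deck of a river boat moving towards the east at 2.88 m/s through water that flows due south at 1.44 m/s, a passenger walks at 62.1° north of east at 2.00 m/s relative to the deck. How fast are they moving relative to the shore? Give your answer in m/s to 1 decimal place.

3.8 m/s

In east/north components (m/s): passenger relative to river boat = (0.936, 1.768); river boat relative to water = (2.880, 0.000); water relative to ground = (0.000, -1.440).
Sum = (3.816, 0.328) m/s.
Speed = |(3.816, 0.328)| = 3.830 m/s.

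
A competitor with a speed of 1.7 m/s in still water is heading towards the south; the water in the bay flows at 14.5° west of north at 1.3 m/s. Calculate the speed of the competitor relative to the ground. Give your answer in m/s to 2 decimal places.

0.55 m/s

Taking east as x and north as y: velocity relative to the water = (0.000, -1.700) m/s; the water relative to ground = (-0.325, 1.259) m/s.
Velocity relative to ground = (0.000, -1.700) + (-0.325, 1.259) = (-0.325, -0.441) m/s.
Speed = |(-0.325, -0.441)| = 0.548 m/s.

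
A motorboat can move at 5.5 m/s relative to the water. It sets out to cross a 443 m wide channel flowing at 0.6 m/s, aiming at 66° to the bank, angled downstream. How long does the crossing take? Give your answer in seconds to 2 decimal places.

The component of the motorboat's velocity perpendicular to the bank is 5.5 × sin 66° = 5.025 m/s.
Only the cross-stream component determines the crossing time; the current contributes nothing perpendicular to the bank.
Time = 443 / 5.025 = 88.168 s.

88.17 s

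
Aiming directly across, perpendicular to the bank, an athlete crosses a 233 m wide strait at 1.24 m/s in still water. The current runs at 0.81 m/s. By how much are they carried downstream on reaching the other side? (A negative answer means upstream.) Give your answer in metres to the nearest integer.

152 m

Perpendicular speed = 1.240 m/s; crossing time = 233 / 1.240 = 187.903 s.
Net downstream speed = 0.810 m/s.
Drift = 0.810 × 187.903 = 152.202 m (downstream).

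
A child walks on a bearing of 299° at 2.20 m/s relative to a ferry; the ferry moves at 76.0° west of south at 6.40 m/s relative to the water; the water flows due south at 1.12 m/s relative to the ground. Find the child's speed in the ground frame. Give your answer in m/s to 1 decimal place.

In east/north components (m/s): child relative to ferry = (-1.924, 1.067); ferry relative to water = (-6.210, -1.548); water relative to ground = (0.000, -1.120).
Sum = (-8.134, -1.602) m/s.
Speed = |(-8.134, -1.602)| = 8.290 m/s.

8.3 m/s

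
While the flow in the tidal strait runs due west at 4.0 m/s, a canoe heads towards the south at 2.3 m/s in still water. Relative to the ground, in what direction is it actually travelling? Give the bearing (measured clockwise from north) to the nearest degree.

Taking east as x and north as y: velocity relative to the water = (0.000, -2.300) m/s; the water relative to ground = (-4.000, 0.000) m/s.
Velocity relative to ground = (0.000, -2.300) + (-4.000, 0.000) = (-4.000, -2.300) m/s.
Bearing = atan2(-4.00, -2.30) = 240.10° clockwise from north.

240°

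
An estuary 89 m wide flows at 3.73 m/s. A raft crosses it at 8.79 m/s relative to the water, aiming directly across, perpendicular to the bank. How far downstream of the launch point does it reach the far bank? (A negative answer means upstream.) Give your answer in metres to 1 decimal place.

37.8 m

Perpendicular speed = 8.790 m/s; crossing time = 89 / 8.790 = 10.125 s.
Net downstream speed = 3.730 m/s.
Drift = 3.730 × 10.125 = 37.767 m (downstream).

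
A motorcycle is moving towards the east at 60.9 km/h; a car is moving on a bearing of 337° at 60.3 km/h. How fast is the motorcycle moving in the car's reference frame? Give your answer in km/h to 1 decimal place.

101.1 km/h

Taking east as x and north as y: motorcycle velocity = (60.900, 0.000) km/h; car velocity = (-23.561, 55.506) km/h.
Velocity of motorcycle relative to car = (60.900, 0.000) − (-23.561, 55.506) = (84.461, -55.506) km/h.
Magnitude = |(84.461, -55.506)| = 101.068 km/h.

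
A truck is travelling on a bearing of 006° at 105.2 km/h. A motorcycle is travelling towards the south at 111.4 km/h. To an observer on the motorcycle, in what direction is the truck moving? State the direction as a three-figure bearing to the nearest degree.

003°

Taking east as x and north as y: truck velocity = (10.996, 104.624) km/h; motorcycle velocity = (0.000, -111.400) km/h.
Velocity of truck relative to motorcycle = (10.996, 104.624) − (0.000, -111.400) = (10.996, 216.024) km/h.
Bearing = atan2(11.00, 216.02) = 2.91° clockwise from north.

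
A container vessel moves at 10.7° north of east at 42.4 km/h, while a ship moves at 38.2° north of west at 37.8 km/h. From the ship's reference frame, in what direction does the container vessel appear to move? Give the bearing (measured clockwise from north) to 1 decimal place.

102.3°

Taking east as x and north as y: container vessel velocity = (41.663, 7.872) km/h; ship velocity = (-29.705, 23.376) km/h.
Velocity of container vessel relative to ship = (41.663, 7.872) − (-29.705, 23.376) = (71.368, -15.504) km/h.
Bearing = atan2(71.37, -15.50) = 102.26° clockwise from north.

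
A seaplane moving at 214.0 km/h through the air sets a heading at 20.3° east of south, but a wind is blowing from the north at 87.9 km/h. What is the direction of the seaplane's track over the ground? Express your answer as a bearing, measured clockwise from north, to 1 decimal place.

Taking east as x and north as y: velocity relative to the air = (74.244, -200.708) km/h; the air relative to ground = (0.000, -87.900) km/h.
Velocity relative to ground = (74.244, -200.708) + (0.000, -87.900) = (74.244, -288.608) km/h.
Bearing = atan2(74.24, -288.61) = 165.57° clockwise from north.

165.6°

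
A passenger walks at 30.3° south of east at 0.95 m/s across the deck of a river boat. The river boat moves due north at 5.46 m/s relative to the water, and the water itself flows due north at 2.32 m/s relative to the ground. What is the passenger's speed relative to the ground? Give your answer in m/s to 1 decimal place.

In east/north components (m/s): passenger relative to river boat = (0.820, -0.479); river boat relative to water = (0.000, 5.460); water relative to ground = (0.000, 2.320).
Sum = (0.820, 7.301) m/s.
Speed = |(0.820, 7.301)| = 7.347 m/s.

7.3 m/s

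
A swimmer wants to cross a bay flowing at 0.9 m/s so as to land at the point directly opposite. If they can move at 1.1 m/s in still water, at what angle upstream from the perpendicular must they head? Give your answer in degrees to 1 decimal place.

To cancel the current, the upstream component of the swimmer's velocity must equal the flow: 1.1 sin θ = 0.9.
sin θ = 0.9 / 1.1 = 0.8182.
θ = arcsin(0.8182) = 54.903°.

54.9°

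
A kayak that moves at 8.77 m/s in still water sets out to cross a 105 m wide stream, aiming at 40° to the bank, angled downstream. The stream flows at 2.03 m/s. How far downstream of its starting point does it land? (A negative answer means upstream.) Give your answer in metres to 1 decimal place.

162.9 m

Perpendicular speed = 5.637 m/s; crossing time = 105 / 5.637 = 18.626 s.
Net downstream speed = 8.748 m/s.
Drift = 8.748 × 18.626 = 162.945 m (downstream).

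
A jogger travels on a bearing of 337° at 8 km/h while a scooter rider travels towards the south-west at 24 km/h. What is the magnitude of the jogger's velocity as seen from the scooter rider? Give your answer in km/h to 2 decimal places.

28.00 km/h

Taking east as x and north as y: jogger velocity = (-3.126, 7.364) km/h; scooter rider velocity = (-16.971, -16.971) km/h.
Velocity of jogger relative to scooter rider = (-3.126, 7.364) − (-16.971, -16.971) = (13.845, 24.335) km/h.
Magnitude = |(13.845, 24.335)| = 27.997 km/h.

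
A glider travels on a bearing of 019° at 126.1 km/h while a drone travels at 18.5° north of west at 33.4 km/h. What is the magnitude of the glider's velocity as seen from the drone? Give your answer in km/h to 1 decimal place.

130.7 km/h

Taking east as x and north as y: glider velocity = (41.054, 119.230) km/h; drone velocity = (-31.674, 10.598) km/h.
Velocity of glider relative to drone = (41.054, 119.230) − (-31.674, 10.598) = (72.728, 108.632) km/h.
Magnitude = |(72.728, 108.632)| = 130.730 km/h.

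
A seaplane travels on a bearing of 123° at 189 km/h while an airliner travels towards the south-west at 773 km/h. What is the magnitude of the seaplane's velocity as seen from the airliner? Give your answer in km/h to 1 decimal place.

Taking east as x and north as y: seaplane velocity = (158.509, -102.937) km/h; airliner velocity = (-546.594, -546.594) km/h.
Velocity of seaplane relative to airliner = (158.509, -102.937) − (-546.594, -546.594) = (705.102, 443.657) km/h.
Magnitude = |(705.102, 443.657)| = 833.067 km/h.

833.1 km/h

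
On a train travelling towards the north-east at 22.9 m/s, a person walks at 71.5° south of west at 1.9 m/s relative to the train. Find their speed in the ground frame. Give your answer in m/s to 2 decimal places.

21.22 m/s

Taking east as x and north as y: train velocity = (16.193, 16.193) m/s; person velocity relative to train = (-0.603, -1.802) m/s.
Velocity relative to ground = (16.193, 16.193) + (-0.603, -1.802) = (15.590, 14.391) m/s.
Speed = |(15.590, 14.391)| = 21.217 m/s.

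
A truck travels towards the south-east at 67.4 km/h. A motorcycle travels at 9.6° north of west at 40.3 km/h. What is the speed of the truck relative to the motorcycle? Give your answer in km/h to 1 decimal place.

102.9 km/h

Taking east as x and north as y: truck velocity = (47.659, -47.659) km/h; motorcycle velocity = (-39.736, 6.721) km/h.
Velocity of truck relative to motorcycle = (47.659, -47.659) − (-39.736, 6.721) = (87.395, -54.380) km/h.
Magnitude = |(87.395, -54.380)| = 102.932 km/h.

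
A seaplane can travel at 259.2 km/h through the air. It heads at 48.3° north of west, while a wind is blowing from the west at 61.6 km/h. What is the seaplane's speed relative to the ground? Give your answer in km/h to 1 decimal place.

Taking east as x and north as y: velocity relative to the air = (-172.428, 193.529) km/h; the air relative to ground = (61.600, 0.000) km/h.
Velocity relative to ground = (-172.428, 193.529) + (61.600, 0.000) = (-110.828, 193.529) km/h.
Speed = |(-110.828, 193.529)| = 223.016 km/h.

223.0 km/h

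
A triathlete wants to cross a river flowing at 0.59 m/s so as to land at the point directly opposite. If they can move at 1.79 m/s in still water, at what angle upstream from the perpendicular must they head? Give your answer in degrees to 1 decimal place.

To cancel the current, the upstream component of the triathlete's velocity must equal the flow: 1.79 sin θ = 0.59.
sin θ = 0.59 / 1.79 = 0.3296.
θ = arcsin(0.3296) = 19.245°.

19.2°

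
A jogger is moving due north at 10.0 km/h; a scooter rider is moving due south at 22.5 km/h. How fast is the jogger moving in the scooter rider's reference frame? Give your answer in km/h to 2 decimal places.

Taking east as x and north as y: jogger velocity = (0.000, 10.000) km/h; scooter rider velocity = (0.000, -22.500) km/h.
Velocity of jogger relative to scooter rider = (0.000, 10.000) − (0.000, -22.500) = (0.000, 32.500) km/h.
Magnitude = |(0.000, 32.500)| = 32.500 km/h.

32.50 km/h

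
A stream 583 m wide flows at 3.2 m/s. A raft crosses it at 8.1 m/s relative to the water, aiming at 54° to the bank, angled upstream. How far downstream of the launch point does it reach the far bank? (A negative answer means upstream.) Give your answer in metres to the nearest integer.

Perpendicular speed = 6.553 m/s; crossing time = 583 / 6.553 = 88.966 s.
Net downstream speed = -1.561 m/s.
Drift = -1.561 × 88.966 = -138.882 m (upstream).

-139 m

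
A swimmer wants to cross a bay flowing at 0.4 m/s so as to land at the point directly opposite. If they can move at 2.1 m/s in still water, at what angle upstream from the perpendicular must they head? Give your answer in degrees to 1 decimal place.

To cancel the current, the upstream component of the swimmer's velocity must equal the flow: 2.1 sin θ = 0.4.
sin θ = 0.4 / 2.1 = 0.1905.
θ = arcsin(0.1905) = 10.981°.

11.0°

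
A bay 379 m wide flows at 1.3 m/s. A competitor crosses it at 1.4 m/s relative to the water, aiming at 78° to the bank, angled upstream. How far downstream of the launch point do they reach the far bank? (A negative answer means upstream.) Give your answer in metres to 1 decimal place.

Perpendicular speed = 1.369 m/s; crossing time = 379 / 1.369 = 276.762 s.
Net downstream speed = 1.009 m/s.
Drift = 1.009 × 276.762 = 279.232 m (downstream).

279.2 m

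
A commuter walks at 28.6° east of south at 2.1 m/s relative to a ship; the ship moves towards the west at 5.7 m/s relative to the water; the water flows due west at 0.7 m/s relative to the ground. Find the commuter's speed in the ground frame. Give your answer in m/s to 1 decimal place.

5.7 m/s

In east/north components (m/s): commuter relative to ship = (1.005, -1.844); ship relative to water = (-5.700, 0.000); water relative to ground = (-0.700, 0.000).
Sum = (-5.395, -1.844) m/s.
Speed = |(-5.395, -1.844)| = 5.701 m/s.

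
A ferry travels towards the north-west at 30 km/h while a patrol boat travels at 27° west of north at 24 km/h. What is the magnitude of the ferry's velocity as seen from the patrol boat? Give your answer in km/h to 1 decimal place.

10.3 km/h

Taking east as x and north as y: ferry velocity = (-21.213, 21.213) km/h; patrol boat velocity = (-10.896, 21.384) km/h.
Velocity of ferry relative to patrol boat = (-21.213, 21.213) − (-10.896, 21.384) = (-10.317, -0.171) km/h.
Magnitude = |(-10.317, -0.171)| = 10.319 km/h.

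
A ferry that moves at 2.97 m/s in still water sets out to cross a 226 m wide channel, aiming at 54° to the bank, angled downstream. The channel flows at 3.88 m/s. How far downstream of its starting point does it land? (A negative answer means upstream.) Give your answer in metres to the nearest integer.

Perpendicular speed = 2.403 m/s; crossing time = 226 / 2.403 = 94.058 s.
Net downstream speed = 5.626 m/s.
Drift = 5.626 × 94.058 = 529.142 m (downstream).

529 m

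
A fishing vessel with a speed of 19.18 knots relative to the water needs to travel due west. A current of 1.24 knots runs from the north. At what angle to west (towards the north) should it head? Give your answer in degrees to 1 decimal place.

3.7°

The current pushes perpendicular to the desired track; the heading must have a component into the current equal to 1.24 knots: 19.18 sin θ = 1.24.
sin θ = 0.0647, so θ = 3.707°.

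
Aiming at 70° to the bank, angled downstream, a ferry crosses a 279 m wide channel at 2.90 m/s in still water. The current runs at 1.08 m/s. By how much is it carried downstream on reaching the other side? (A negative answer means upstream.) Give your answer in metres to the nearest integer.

212 m

Perpendicular speed = 2.725 m/s; crossing time = 279 / 2.725 = 102.381 s.
Net downstream speed = 2.072 m/s.
Drift = 2.072 × 102.381 = 212.119 m (downstream).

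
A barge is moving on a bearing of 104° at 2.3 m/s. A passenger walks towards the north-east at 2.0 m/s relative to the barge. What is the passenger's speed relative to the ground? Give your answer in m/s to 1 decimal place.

3.7 m/s

Taking east as x and north as y: barge velocity = (2.232, -0.556) m/s; passenger velocity relative to barge = (1.414, 1.414) m/s.
Velocity relative to ground = (2.232, -0.556) + (1.414, 1.414) = (3.646, 0.858) m/s.
Speed = |(3.646, 0.858)| = 3.745 m/s.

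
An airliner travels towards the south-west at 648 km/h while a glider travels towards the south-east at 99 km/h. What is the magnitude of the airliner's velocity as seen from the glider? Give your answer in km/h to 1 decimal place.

655.5 km/h

Taking east as x and north as y: airliner velocity = (-458.205, -458.205) km/h; glider velocity = (70.004, -70.004) km/h.
Velocity of airliner relative to glider = (-458.205, -458.205) − (70.004, -70.004) = (-528.209, -388.202) km/h.
Magnitude = |(-528.209, -388.202)| = 655.519 km/h.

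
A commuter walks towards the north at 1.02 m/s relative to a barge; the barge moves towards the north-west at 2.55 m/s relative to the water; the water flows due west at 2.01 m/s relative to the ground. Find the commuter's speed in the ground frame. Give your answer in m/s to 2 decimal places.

4.74 m/s

In east/north components (m/s): commuter relative to barge = (0.000, 1.020); barge relative to water = (-1.803, 1.803); water relative to ground = (-2.010, 0.000).
Sum = (-3.813, 2.823) m/s.
Speed = |(-3.813, 2.823)| = 4.744 m/s.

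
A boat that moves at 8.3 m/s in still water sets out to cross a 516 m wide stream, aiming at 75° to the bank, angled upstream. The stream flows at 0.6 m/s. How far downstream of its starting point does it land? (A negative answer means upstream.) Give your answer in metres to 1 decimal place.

-99.6 m

Perpendicular speed = 8.017 m/s; crossing time = 516 / 8.017 = 64.362 s.
Net downstream speed = -1.548 m/s.
Drift = -1.548 × 64.362 = -99.645 m (upstream).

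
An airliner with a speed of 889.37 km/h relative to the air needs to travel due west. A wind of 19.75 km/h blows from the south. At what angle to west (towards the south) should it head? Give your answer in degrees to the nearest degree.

The wind pushes perpendicular to the desired track; the heading must have a component into the wind equal to 19.75 km/h: 889.37 sin θ = 19.75.
sin θ = 0.0222, so θ = 1.272°.

1°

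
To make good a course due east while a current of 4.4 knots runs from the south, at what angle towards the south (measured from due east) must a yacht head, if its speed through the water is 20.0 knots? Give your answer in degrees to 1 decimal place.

12.7°

The current pushes perpendicular to the desired track; the heading must have a component into the current equal to 4.4 knots: 20.0 sin θ = 4.4.
sin θ = 0.2200, so θ = 12.709°.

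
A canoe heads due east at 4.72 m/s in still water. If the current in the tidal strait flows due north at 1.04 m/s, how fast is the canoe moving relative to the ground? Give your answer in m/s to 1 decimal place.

Taking east as x and north as y: velocity relative to the water = (4.720, 0.000) m/s; the water relative to ground = (0.000, 1.040) m/s.
Velocity relative to ground = (4.720, 0.000) + (0.000, 1.040) = (4.720, 1.040) m/s.
Speed = |(4.720, 1.040)| = 4.833 m/s.

4.8 m/s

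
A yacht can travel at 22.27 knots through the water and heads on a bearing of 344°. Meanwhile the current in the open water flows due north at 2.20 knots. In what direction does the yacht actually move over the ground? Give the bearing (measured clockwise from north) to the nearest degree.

Taking east as x and north as y: velocity relative to the water = (-6.138, 21.407) knots; the water relative to ground = (0.000, 2.200) knots.
Velocity relative to ground = (-6.138, 21.407) + (0.000, 2.200) = (-6.138, 23.607) knots.
Bearing = atan2(-6.14, 23.61) = 345.42° clockwise from north.

345°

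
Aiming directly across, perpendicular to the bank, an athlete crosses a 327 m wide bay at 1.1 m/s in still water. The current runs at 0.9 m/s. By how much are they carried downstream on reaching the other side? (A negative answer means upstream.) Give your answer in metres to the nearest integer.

268 m

Perpendicular speed = 1.100 m/s; crossing time = 327 / 1.100 = 297.273 s.
Net downstream speed = 0.900 m/s.
Drift = 0.900 × 297.273 = 267.545 m (downstream).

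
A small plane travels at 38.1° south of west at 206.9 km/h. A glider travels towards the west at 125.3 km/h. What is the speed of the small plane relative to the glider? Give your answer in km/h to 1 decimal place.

Taking east as x and north as y: small plane velocity = (-162.817, -127.665) km/h; glider velocity = (-125.300, 0.000) km/h.
Velocity of small plane relative to glider = (-162.817, -127.665) − (-125.300, 0.000) = (-37.517, -127.665) km/h.
Magnitude = |(-37.517, -127.665)| = 133.063 km/h.

133.1 km/h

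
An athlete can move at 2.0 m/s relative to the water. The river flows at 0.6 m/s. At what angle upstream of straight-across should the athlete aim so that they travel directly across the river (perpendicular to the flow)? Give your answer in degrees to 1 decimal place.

To cancel the current, the upstream component of the athlete's velocity must equal the flow: 2.0 sin θ = 0.6.
sin θ = 0.6 / 2.0 = 0.3000.
θ = arcsin(0.3000) = 17.458°.

17.5°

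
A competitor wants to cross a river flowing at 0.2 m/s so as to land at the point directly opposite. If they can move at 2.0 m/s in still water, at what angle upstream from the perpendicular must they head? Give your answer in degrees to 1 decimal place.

To cancel the current, the upstream component of the competitor's velocity must equal the flow: 2.0 sin θ = 0.2.
sin θ = 0.2 / 2.0 = 0.1000.
θ = arcsin(0.1000) = 5.739°.

5.7°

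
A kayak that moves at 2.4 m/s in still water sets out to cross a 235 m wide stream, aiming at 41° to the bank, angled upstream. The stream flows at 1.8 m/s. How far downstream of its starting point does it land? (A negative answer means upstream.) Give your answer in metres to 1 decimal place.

Perpendicular speed = 1.575 m/s; crossing time = 235 / 1.575 = 149.250 s.
Net downstream speed = -0.011 m/s.
Drift = -0.011 × 149.250 = -1.687 m (upstream).

-1.7 m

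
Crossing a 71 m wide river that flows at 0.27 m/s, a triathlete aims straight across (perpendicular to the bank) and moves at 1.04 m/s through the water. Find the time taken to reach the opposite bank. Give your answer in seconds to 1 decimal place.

The component of the triathlete's velocity perpendicular to the bank is 1.04 m/s.
The current is parallel to the bank, so it does not affect the crossing time.
Time = 71 / 1.040 = 68.269 s.

68.3 s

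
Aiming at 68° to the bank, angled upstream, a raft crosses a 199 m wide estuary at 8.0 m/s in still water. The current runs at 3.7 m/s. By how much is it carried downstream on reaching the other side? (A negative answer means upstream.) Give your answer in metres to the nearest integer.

Perpendicular speed = 7.417 m/s; crossing time = 199 / 7.417 = 26.829 s.
Net downstream speed = 0.703 m/s.
Drift = 0.703 × 26.829 = 18.864 m (downstream).

19 m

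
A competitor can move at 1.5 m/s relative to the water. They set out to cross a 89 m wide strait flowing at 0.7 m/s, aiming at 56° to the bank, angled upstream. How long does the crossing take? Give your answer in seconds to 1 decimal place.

71.6 s

The component of the competitor's velocity perpendicular to the bank is 1.5 × sin 56° = 1.244 m/s.
Only the cross-stream component determines the crossing time; the current contributes nothing perpendicular to the bank.
Time = 89 / 1.244 = 71.569 s.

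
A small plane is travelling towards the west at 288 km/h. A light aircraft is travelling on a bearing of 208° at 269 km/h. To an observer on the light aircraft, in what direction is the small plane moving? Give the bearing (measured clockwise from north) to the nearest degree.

326°

Taking east as x and north as y: small plane velocity = (-288.000, 0.000) km/h; light aircraft velocity = (-126.288, -237.513) km/h.
Velocity of small plane relative to light aircraft = (-288.000, 0.000) − (-126.288, -237.513) = (-161.712, 237.513) km/h.
Bearing = atan2(-161.71, 237.51) = 325.75° clockwise from north.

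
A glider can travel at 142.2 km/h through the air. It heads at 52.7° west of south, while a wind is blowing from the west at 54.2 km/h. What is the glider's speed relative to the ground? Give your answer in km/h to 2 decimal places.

Taking east as x and north as y: velocity relative to the air = (-113.116, -86.172) km/h; the air relative to ground = (54.200, 0.000) km/h.
Velocity relative to ground = (-113.116, -86.172) + (54.200, 0.000) = (-58.916, -86.172) km/h.
Speed = |(-58.916, -86.172)| = 104.387 km/h.

104.39 km/h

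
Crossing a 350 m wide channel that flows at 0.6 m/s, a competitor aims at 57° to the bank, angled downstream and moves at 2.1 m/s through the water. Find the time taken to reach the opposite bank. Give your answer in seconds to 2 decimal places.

198.73 s

The component of the competitor's velocity perpendicular to the bank is 2.1 × sin 57° = 1.761 m/s.
The flow acts along the bank and has no component across it.
Time = 350 / 1.761 = 198.727 s.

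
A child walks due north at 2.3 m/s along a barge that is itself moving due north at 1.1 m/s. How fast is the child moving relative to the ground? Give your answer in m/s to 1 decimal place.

Taking east as x and north as y: barge velocity = (0.000, 1.100) m/s; child velocity relative to barge = (0.000, 2.300) m/s.
Velocity relative to ground = (0.000, 1.100) + (0.000, 2.300) = (0.000, 3.400) m/s.
Speed = |(0.000, 3.400)| = 3.400 m/s.

3.4 m/s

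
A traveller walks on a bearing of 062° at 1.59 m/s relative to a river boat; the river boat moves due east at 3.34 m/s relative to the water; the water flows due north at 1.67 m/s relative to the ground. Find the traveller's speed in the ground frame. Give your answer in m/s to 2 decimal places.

5.32 m/s

In east/north components (m/s): traveller relative to river boat = (1.404, 0.746); river boat relative to water = (3.340, 0.000); water relative to ground = (0.000, 1.670).
Sum = (4.744, 2.416) m/s.
Speed = |(4.744, 2.416)| = 5.324 m/s.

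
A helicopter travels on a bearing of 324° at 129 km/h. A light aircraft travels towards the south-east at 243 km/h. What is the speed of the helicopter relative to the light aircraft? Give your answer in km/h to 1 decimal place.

Taking east as x and north as y: helicopter velocity = (-75.824, 104.363) km/h; light aircraft velocity = (171.827, -171.827) km/h.
Velocity of helicopter relative to light aircraft = (-75.824, 104.363) − (171.827, -171.827) = (-247.651, 276.190) km/h.
Magnitude = |(-247.651, 276.190)| = 370.961 km/h.

371.0 km/h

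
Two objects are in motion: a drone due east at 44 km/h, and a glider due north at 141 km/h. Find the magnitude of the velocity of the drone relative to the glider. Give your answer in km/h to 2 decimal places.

147.71 km/h

Taking east as x and north as y: drone velocity = (44.000, 0.000) km/h; glider velocity = (0.000, 141.000) km/h.
Velocity of drone relative to glider = (44.000, 0.000) − (0.000, 141.000) = (44.000, -141.000) km/h.
Magnitude = |(44.000, -141.000)| = 147.706 km/h.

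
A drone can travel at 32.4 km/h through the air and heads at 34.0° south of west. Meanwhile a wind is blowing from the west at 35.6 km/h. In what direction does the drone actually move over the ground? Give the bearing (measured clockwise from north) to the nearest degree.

Taking east as x and north as y: velocity relative to the air = (-26.861, -18.118) km/h; the air relative to ground = (35.600, 0.000) km/h.
Velocity relative to ground = (-26.861, -18.118) + (35.600, 0.000) = (8.739, -18.118) km/h.
Bearing = atan2(8.74, -18.12) = 154.25° clockwise from north.

154°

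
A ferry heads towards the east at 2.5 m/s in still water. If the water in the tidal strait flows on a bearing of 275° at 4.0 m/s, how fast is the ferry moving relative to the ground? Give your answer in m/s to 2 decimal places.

1.53 m/s

Taking east as x and north as y: velocity relative to the water = (2.500, 0.000) m/s; the water relative to ground = (-3.985, 0.349) m/s.
Velocity relative to ground = (2.500, 0.000) + (-3.985, 0.349) = (-1.485, 0.349) m/s.
Speed = |(-1.485, 0.349)| = 1.525 m/s.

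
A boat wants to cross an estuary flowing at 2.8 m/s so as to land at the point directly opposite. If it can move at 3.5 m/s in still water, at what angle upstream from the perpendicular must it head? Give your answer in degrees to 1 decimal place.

To cancel the current, the upstream component of the boat's velocity must equal the flow: 3.5 sin θ = 2.8.
sin θ = 2.8 / 3.5 = 0.8000.
θ = arcsin(0.8000) = 53.130°.

53.1°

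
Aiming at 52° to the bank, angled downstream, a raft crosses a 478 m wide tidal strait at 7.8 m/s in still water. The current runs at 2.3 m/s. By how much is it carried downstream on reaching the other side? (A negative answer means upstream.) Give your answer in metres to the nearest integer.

Perpendicular speed = 6.146 m/s; crossing time = 478 / 6.146 = 77.768 s.
Net downstream speed = 7.102 m/s.
Drift = 7.102 × 77.768 = 552.321 m (downstream).

552 m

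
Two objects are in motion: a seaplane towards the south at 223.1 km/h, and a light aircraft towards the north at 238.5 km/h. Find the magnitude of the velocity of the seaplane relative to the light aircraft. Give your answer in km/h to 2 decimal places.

461.60 km/h

Taking east as x and north as y: seaplane velocity = (0.000, -223.100) km/h; light aircraft velocity = (0.000, 238.500) km/h.
Velocity of seaplane relative to light aircraft = (0.000, -223.100) − (0.000, 238.500) = (0.000, -461.600) km/h.
Magnitude = |(0.000, -461.600)| = 461.600 km/h.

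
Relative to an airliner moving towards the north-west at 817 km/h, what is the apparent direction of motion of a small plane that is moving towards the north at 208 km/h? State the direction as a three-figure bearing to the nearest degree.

Taking east as x and north as y: small plane velocity = (0.000, 208.000) km/h; airliner velocity = (-577.706, 577.706) km/h.
Velocity of small plane relative to airliner = (0.000, 208.000) − (-577.706, 577.706) = (577.706, -369.706) km/h.
Bearing = atan2(577.71, -369.71) = 122.62° clockwise from north.

123°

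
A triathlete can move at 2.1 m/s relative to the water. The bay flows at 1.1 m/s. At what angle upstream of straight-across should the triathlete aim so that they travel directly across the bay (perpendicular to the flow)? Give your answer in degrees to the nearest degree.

To cancel the current, the upstream component of the triathlete's velocity must equal the flow: 2.1 sin θ = 1.1.
sin θ = 1.1 / 2.1 = 0.5238.
θ = arcsin(0.5238) = 31.588°.

32°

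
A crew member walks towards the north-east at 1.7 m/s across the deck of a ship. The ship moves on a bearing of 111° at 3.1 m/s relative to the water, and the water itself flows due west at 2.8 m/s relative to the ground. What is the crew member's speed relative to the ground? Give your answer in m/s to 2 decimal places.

1.30 m/s

In east/north components (m/s): crew member relative to ship = (1.202, 1.202); ship relative to water = (2.894, -1.111); water relative to ground = (-2.800, 0.000).
Sum = (1.296, 0.091) m/s.
Speed = |(1.296, 0.091)| = 1.299 m/s.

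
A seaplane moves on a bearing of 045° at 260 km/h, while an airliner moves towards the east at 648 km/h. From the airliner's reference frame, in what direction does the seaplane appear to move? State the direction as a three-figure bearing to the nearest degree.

292°

Taking east as x and north as y: seaplane velocity = (183.848, 183.848) km/h; airliner velocity = (648.000, 0.000) km/h.
Velocity of seaplane relative to airliner = (183.848, 183.848) − (648.000, 0.000) = (-464.152, 183.848) km/h.
Bearing = atan2(-464.15, 183.85) = 291.61° clockwise from north.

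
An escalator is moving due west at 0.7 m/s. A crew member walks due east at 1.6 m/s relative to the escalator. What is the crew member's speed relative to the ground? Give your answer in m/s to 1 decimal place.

0.9 m/s

Taking east as x and north as y: escalator velocity = (-0.700, 0.000) m/s; crew member velocity relative to escalator = (1.600, 0.000) m/s.
Velocity relative to ground = (-0.700, 0.000) + (1.600, 0.000) = (0.900, 0.000) m/s.
Speed = |(0.900, 0.000)| = 0.900 m/s.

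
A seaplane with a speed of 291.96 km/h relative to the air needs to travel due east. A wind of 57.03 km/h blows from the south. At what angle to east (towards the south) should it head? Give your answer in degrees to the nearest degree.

11°

The wind pushes perpendicular to the desired track; the heading must have a component into the wind equal to 57.03 km/h: 291.96 sin θ = 57.03.
sin θ = 0.1953, so θ = 11.264°.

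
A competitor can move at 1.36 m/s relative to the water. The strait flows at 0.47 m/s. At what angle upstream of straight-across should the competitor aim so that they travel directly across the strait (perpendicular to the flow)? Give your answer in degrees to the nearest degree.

20°

To cancel the current, the upstream component of the competitor's velocity must equal the flow: 1.36 sin θ = 0.47.
sin θ = 0.47 / 1.36 = 0.3456.
θ = arcsin(0.3456) = 20.218°.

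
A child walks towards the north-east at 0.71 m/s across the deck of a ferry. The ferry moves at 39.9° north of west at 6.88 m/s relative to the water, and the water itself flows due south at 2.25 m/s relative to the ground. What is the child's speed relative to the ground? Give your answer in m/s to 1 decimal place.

5.5 m/s

In east/north components (m/s): child relative to ferry = (0.502, 0.502); ferry relative to water = (-5.278, 4.413); water relative to ground = (0.000, -2.250).
Sum = (-4.776, 2.665) m/s.
Speed = |(-4.776, 2.665)| = 5.469 m/s.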